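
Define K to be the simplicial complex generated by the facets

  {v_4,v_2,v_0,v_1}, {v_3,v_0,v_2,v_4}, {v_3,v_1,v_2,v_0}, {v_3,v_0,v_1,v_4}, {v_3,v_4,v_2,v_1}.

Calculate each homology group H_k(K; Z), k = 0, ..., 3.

H_0 ≅ Z,  H_1 = 0,  H_2 = 0,  H_3 ≅ Z.

We work with the vertex ordering v_0 < v_1 < v_2 < v_3 < v_4. The simplices of K, each written with vertices in increasing order, are:

  0-simplices (5): [v_0], [v_1], [v_2], [v_3], [v_4]
  1-simplices (10): [v_0,v_1], [v_0,v_2], [v_0,v_3], [v_0,v_4], [v_1,v_2], [v_1,v_3], [v_1,v_4], [v_2,v_3], [v_2,v_4], [v_3,v_4]
  2-simplices (10): [v_0,v_1,v_2], [v_0,v_1,v_3], [v_0,v_1,v_4], [v_0,v_2,v_3], [v_0,v_2,v_4], [v_0,v_3,v_4], [v_1,v_2,v_3], [v_1,v_2,v_4], [v_1,v_3,v_4], [v_2,v_3,v_4]
  3-simplices (5): [v_0,v_1,v_2,v_3], [v_0,v_1,v_2,v_4], [v_0,v_1,v_3,v_4], [v_0,v_2,v_3,v_4], [v_1,v_2,v_3,v_4]

so the chain groups are C_0 ≅ Z^5, C_1 ≅ Z^10, C_2 ≅ Z^10, C_3 ≅ Z^5.

Boundary ∂_1: C_1 → C_0 maps an edge to its endpoints' difference, ∂[p,q] = q − p.
The resulting 5×10 matrix has rank 4, and its Smith normal form has invariant factors (1,1,1,1).

Boundary ∂_2: C_2 → C_1 sends each 2-simplex [p,q,r] to [q,r] − [p,r] + [p,q]. For instance
  ∂[v_0,v_1,v_4] = [v_1,v_4] − [v_0,v_4] + [v_0,v_1],
  ∂[v_0,v_2,v_4] = [v_2,v_4] − [v_0,v_4] + [v_0,v_2].
The 10×10 boundary matrix has rank 6 and Smith normal form diag(1,1,1,1,1,1).

∂_3: C_3 → C_2 sends each 3-simplex σ to the alternating sum Σ_i (−1)^i (σ with its i-th vertex removed). For instance
  ∂[v_0,v_1,v_2,v_3] = [v_1,v_2,v_3] − [v_0,v_2,v_3] + [v_0,v_1,v_3] − [v_0,v_1,v_2],
  ∂[v_0,v_2,v_3,v_4] = [v_2,v_3,v_4] − [v_0,v_3,v_4] + [v_0,v_2,v_4] − [v_0,v_2,v_3].
This gives a 10×5 integer matrix of rank 4; reducing to Smith normal form yields diagonal entries (1,1,1,1).

From H_k ≅ ker(∂_k) / im(∂_{k+1}) we obtain:

  H_0: rank C_0 − rank ∂_1 = 5 − 4 = 1, and the invariant factors of ∂_1 are all 1, so H_0 = Z.
  H_1: rank ker ∂_1 − rank ∂_2 = (10 − 4) − 6 = 0, and the invariant factors of ∂_2 are all 1, so H_1 = 0.
  H_2: rank ker ∂_2 − rank ∂_3 = (10 − 6) − 4 = 0, and the invariant factors of ∂_3 are all 1, so H_2 = 0.
  H_3: rank ker ∂_3 − rank ∂_4 = (5 − 4) − 0 = 1, and there is no ∂_4, so H_3 = Z.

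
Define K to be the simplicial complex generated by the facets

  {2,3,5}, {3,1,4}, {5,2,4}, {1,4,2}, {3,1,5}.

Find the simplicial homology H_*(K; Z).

H_0 ≅ Z,  H_1 ≅ Z,  H_2 = 0.

Order the vertices as 1 < 2 < 3 < 4 < 5. Listing each simplex with vertices in this order, K has dimension 2 with simplices:

  0-simplices (5): [1], [2], [3], [4], [5]
  1-simplices (10): [1,2], [1,3], [1,4], [1,5], [2,3], [2,4], [2,5], [3,4], [3,5], [4,5]
  2-simplices (5): [1,2,4], [1,3,4], [1,3,5], [2,3,5], [2,4,5]

giving chain groups C_0 ≅ Z^5, C_1 ≅ Z^10, C_2 ≅ Z^5.

Boundary ∂_1: C_1 → C_0 sends each edge [p,q] (with p < q) to q − p. For instance
  ∂[1,4] = [4] − [1].
As a 5×10 matrix over Z this has rank 4, with invariant factors (1,1,1,1).

∂_2: C_2 → C_1 sends each 2-simplex [p,q,r] to [q,r] − [p,r] + [p,q]. For instance
  ∂[2,3,5] = [3,5] − [2,5] + [2,3],
  ∂[1,3,5] = [3,5] − [1,5] + [1,3].
The resulting 10×5 matrix has rank 5, and its Smith normal form has invariant factors (1,1,1,1,1).

From H_k ≅ ker(∂_k) / im(∂_{k+1}) we obtain:

  H_0: rank C_0 − rank ∂_1 = 5 − 4 = 1, and the invariant factors of ∂_1 are all 1, so H_0 ≅ Z.
  H_1: rank ker ∂_1 − rank ∂_2 = (10 − 4) − 5 = 1, and the invariant factors of ∂_2 are all 1, so H_1 ≅ Z.
  H_2: rank ker ∂_2 − rank ∂_3 = (5 − 5) − 0 = 0, and there is no ∂_3, so H_2 ≅ 0.

(K is a triangulation of the Möbius band.)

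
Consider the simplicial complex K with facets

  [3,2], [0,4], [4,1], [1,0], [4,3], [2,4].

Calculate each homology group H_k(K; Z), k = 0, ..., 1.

H_0 = Z,  H_1 = Z^2.

Take the total order 0 < 1 < 2 < 3 < 4 on the vertex set. Then K (dimension 1) consists of the simplices:

  0-simplices (5): [0], [1], [2], [3], [4]
  1-simplices (6): [0,1], [0,4], [1,4], [2,3], [2,4], [3,4]

Hence C_0 ≅ Z^5, C_1 ≅ Z^6.

The boundary map ∂_1: C_1 → C_0 is given by ∂[p,q] = [q] − [p]. For instance
  ∂[2,3] = [3] − [2].
The resulting 5×6 matrix has rank 4, and its Smith normal form has invariant factors (1,1,1,1).

Computing H_k = (kernel of ∂_k) / (image of ∂_{k+1}):

  H_0: rank C_0 − rank ∂_1 = 5 − 4 = 1, and the invariant factors of ∂_1 are all 1, so H_0 = Z.
  H_1: rank ker ∂_1 − rank ∂_2 = (6 − 4) − 0 = 2, and there is no ∂_2, so H_1 = Z^2.

As a check, the Euler characteristic is 5 − 6 = -1, which agrees with 1 − 2 = -1.
(K is a triangulation of a wedge of 2 circles.)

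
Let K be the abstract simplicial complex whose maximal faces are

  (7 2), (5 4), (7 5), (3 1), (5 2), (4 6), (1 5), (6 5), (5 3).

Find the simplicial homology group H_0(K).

Fix the vertex order 1 < 2 < 3 < 4 < 5 < 6 < 7 and write every simplex with vertices in increasing order. Then dim K = 1 and the simplices of K are:

  0-simplices (7): [1], [2], [3], [4], [5], [6], [7]
  1-simplices (9): [1,3], [1,5], [2,5], [2,7], [3,5], [4,5], [4,6], [5,6], [5,7]

giving chain groups C_0 ≅ Z^7, C_1 ≅ Z^9.

∂_1: C_1 → C_0 maps an edge to its endpoints' difference, ∂[p,q] = q − p. For instance
  ∂[1,3] = [3] − [1].
This gives a 7×9 integer matrix of rank 6; reducing to Smith normal form yields diagonal entries (1,1,1,1,1,1).

From H_k ≅ ker(∂_k) / im(∂_{k+1}) we obtain:

  H_0: rank C_0 − rank ∂_1 = 7 − 6 = 1, and the invariant factors of ∂_1 are all 1, so H_0 = Z.

H_0 ≅ Z.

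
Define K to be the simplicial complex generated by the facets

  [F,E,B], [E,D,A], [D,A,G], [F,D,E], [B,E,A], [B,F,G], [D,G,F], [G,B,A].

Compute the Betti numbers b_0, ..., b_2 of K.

b_0 = 1, b_1 = 0, b_2 = 1.

Fix the vertex order A < B < D < E < F < G and write every simplex with vertices in increasing order. Then dim K = 2 and the simplices of K are:

  0-simplices (6): A, B, D, E, F, G
  1-simplices (12): AB, AD, AE, AG, BE, BF, BG, DE, DF, DG, EF, FG
  2-simplices (8): ABE, ABG, ADE, ADG, BEF, BFG, DEF, DFG

Hence C_0 ≅ Z^6, C_1 ≅ Z^12, C_2 ≅ Z^8.

Boundary ∂_1: C_1 → C_0 is given by ∂[p,q] = [q] − [p].
The resulting 6×12 matrix has rank 5, and its Smith normal form has invariant factors (1,1,1,1,1).

Boundary ∂_2: C_2 → C_1 sends each 2-simplex [p,q,r] to [q,r] − [p,r] + [p,q]. For instance
  ∂ABG = BG − AG + AB,
  ∂ADG = DG − AG + AD.
This gives a 12×8 integer matrix of rank 7; reducing to Smith normal form yields diagonal entries (1,1,1,1,1,1,1).

Reading off H_k = ker ∂_k / im ∂_{k+1}:

  H_0: rank C_0 − rank ∂_1 = 6 − 5 = 1, and the invariant factors of ∂_1 are all 1, so H_0 ≅ Z.
  H_1: rank ker ∂_1 − rank ∂_2 = (12 − 5) − 7 = 0, and the invariant factors of ∂_2 are all 1, so H_1 ≅ 0.
  H_2: rank ker ∂_2 − rank ∂_3 = (8 − 7) − 0 = 1, and there is no ∂_3, so H_2 ≅ Z.

As a check, the Euler characteristic is 6 − 12 + 8 = 2, which agrees with 1 − 0 + 1 = 2.

Hence the Betti numbers are b_0 = 1, b_1 = 0, b_2 = 1.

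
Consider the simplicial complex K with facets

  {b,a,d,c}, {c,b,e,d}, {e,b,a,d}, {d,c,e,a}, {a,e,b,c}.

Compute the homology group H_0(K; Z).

H_0 ≅ Z.

Fix the vertex order a < b < c < d < e and write every simplex with vertices in increasing order. Then dim K = 3 and the simplices of K are:

  0-simplices (5): a, b, c, d, e
  1-simplices (10): ab, ac, ad, ae, bc, bd, be, cd, ce, de
  2-simplices (10): abc, abd, abe, acd, ace, ade, bcd, bce, bde, cde
  3-simplices (5): abcd, abce, abde, acde, bcde

giving chain groups C_0 ≅ Z^5, C_1 ≅ Z^10, C_2 ≅ Z^10, C_3 ≅ Z^5.

The boundary map ∂_1: C_1 → C_0 maps an edge to its endpoints' difference, ∂[p,q] = q − p. For instance
  ∂ce = e − c.
As a 5×10 matrix over Z this has rank 4, with invariant factors (1,1,1,1).

∂_2: C_2 → C_1 maps a triangle to the signed sum of its edges. For instance
  ∂cde = de − ce + cd,
  ∂acd = cd − ad + ac.
The resulting 10×10 matrix has rank 6, and its Smith normal form has invariant factors (1,1,1,1,1,1).

Boundary ∂_3: C_3 → C_2 sends each 3-simplex σ to the alternating sum Σ_i (−1)^i (σ with its i-th vertex removed). For instance
  ∂abcd = bcd − acd + abd − abc,
  ∂bcde = cde − bde + bce − bcd.
As a 10×5 matrix over Z this has rank 4, with invariant factors (1,1,1,1).

Computing H_k = (kernel of ∂_k) / (image of ∂_{k+1}):

  H_0: rank C_0 − rank ∂_1 = 5 − 4 = 1, and the invariant factors of ∂_1 are all 1, so H_0 = Z.

(K is a triangulation of the 3-sphere S^3.)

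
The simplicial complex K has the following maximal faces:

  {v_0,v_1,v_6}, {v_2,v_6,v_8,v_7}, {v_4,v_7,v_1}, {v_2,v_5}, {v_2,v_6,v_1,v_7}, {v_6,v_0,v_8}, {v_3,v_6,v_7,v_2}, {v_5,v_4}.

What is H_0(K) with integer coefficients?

H_0 = Z.

Order the vertices as v_0 < v_1 < v_2 < v_3 < v_4 < v_5 < v_6 < v_7 < v_8. Listing each simplex with vertices in this order, K has dimension 3 with simplices:

  0-simplices (9): [v_0], [v_1], [v_2], [v_3], [v_4], [v_5], [v_6], [v_7], [v_8]
  1-simplices (19): (19 of them)
  2-simplices (13): (13 of them)
  3-simplices (3): [v_1,v_2,v_6,v_7], [v_2,v_3,v_6,v_7], [v_2,v_6,v_7,v_8]

giving chain groups C_0 ≅ Z^9, C_1 ≅ Z^19, C_2 ≅ Z^13, C_3 ≅ Z^3.

The boundary map ∂_1: C_1 → C_0 is given by ∂[p,q] = [q] − [p]. For instance
  ∂[v_2,v_8] = [v_8] − [v_2].
This gives a 9×19 integer matrix of rank 8; reducing to Smith normal form yields diagonal entries (1,1,1,1,1,1,1,1).

Boundary ∂_2: C_2 → C_1 maps a triangle to the signed sum of its edges. For instance
  ∂[v_0,v_1,v_6] = [v_1,v_6] − [v_0,v_6] + [v_0,v_1],
  ∂[v_1,v_2,v_7] = [v_2,v_7] − [v_1,v_7] + [v_1,v_2].
The resulting 19×13 matrix has rank 10, and its Smith normal form has invariant factors (1,1,1,1,1,1,1,1,1,1).

Boundary ∂_3: C_3 → C_2 sends each 3-simplex σ to the alternating sum Σ_i (−1)^i (σ with its i-th vertex removed). For instance
  ∂[v_2,v_6,v_7,v_8] = [v_6,v_7,v_8] − [v_2,v_7,v_8] + [v_2,v_6,v_8] − [v_2,v_6,v_7],
  ∂[v_2,v_3,v_6,v_7] = [v_3,v_6,v_7] − [v_2,v_6,v_7] + [v_2,v_3,v_7] − [v_2,v_3,v_6].
The 13×3 boundary matrix has rank 3 and Smith normal form diag(1,1,1).

Now H_k = ker ∂_k / im ∂_{k+1}, so:

  H_0: rank C_0 − rank ∂_1 = 9 − 8 = 1, and the invariant factors of ∂_1 are all 1, so H_0 = Z.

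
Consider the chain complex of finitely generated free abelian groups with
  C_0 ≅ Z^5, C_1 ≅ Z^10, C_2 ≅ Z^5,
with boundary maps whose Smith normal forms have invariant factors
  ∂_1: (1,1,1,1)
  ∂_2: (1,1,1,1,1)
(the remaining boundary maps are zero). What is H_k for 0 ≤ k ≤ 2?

H_0: b_0 = 5 − 0 − 4 = 1; torsion from ∂_1 factors > 1: none. So H_0 = Z.
H_1: b_1 = 10 − 4 − 5 = 1; torsion from ∂_2 factors > 1: none. So H_1 = Z.
H_2: b_2 = 5 − 5 − 0 = 0; torsion from ∂_3 factors > 1: none. So H_2 = 0.

H_0 = Z,  H_1 = Z,  H_2 = 0.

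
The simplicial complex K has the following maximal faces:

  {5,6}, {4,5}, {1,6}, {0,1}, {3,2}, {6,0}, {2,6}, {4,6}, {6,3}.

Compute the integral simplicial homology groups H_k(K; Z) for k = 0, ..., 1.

H_0 = Z,  H_1 = Z^3.

K has 7 vertices, 9 edges.
rank ∂_0 = 0, rank ∂_1 = 6 ⇒ b_0 = 7 − 0 − 6 = 1; all invariant factors of ∂_1 are 1 so no torsion. So H_0 ≅ Z.
rank ∂_1 = 6, rank ∂_2 = 0 ⇒ b_1 = 9 − 6 − 0 = 3. So H_1 ≅ Z^3.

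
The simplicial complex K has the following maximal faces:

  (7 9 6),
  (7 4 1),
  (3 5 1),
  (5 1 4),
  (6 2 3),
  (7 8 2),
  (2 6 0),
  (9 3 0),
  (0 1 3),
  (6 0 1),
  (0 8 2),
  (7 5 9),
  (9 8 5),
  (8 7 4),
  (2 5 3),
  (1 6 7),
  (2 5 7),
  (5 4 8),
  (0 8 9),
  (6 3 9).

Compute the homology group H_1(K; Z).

Take the total order 0 < 1 < 2 < 3 < 4 < 5 < 6 < 7 < 8 < 9 on the vertex set. Then K (dimension 2) consists of the simplices:

  0-simplices (10): [0], [1], [2], [3], [4], [5], [6], [7], [8], [9]
  1-simplices (30): (30 of them)
  2-simplices (20): (20 of them)

so the chain groups are C_0 ≅ Z^10, C_1 ≅ Z^30, C_2 ≅ Z^20.

The boundary map ∂_1: C_1 → C_0 sends each edge [p,q] (with p < q) to q − p. For instance
  ∂[4,8] = [8] − [4].
This gives a 10×30 integer matrix of rank 9; reducing to Smith normal form yields diagonal entries (1,1,1,1,1,1,1,1,1).

The boundary map ∂_2: C_2 → C_1 sends each 2-simplex [p,q,r] to [q,r] − [p,r] + [p,q]. For instance
  ∂[1,4,7] = [4,7] − [1,7] + [1,4],
  ∂[0,8,9] = [8,9] − [0,9] + [0,8].
The 30×20 boundary matrix has rank 20 and Smith normal form diag(1,1,1,1,1,1,1,1,1,1,1,1,1,1,1,1,1,1,1,2).

Now H_k = ker ∂_k / im ∂_{k+1}, so:

  H_1: rank ker ∂_1 − rank ∂_2 = (30 − 9) − 20 = 1, and ∂_2 has invariant factor 2 > 1, so H_1 ≅ Z ⊕ Z/2.

H_1 = Z ⊕ Z/2.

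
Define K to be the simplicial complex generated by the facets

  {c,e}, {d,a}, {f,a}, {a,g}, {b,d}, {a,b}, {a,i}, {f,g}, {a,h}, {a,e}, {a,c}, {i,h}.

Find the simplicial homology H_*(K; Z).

H_0 ≅ Z,  H_1 ≅ Z^4.

K has 9 vertices, 12 edges.
rank ∂_0 = 0, rank ∂_1 = 8 ⇒ b_0 = 9 − 0 − 8 = 1; all invariant factors of ∂_1 are 1 so no torsion. So H_0 ≅ Z.
rank ∂_1 = 8, rank ∂_2 = 0 ⇒ b_1 = 12 − 8 − 0 = 4. So H_1 ≅ Z^4.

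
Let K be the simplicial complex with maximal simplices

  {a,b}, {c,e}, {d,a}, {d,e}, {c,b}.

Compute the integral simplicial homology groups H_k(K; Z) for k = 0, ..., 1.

H_0 ≅ Z,  H_1 ≅ Z.

Fix the vertex order a < b < c < d < e and write every simplex with vertices in increasing order. Then dim K = 1 and the simplices of K are:

  0-simplices (5): a, b, c, d, e
  1-simplices (5): ab, ad, bc, ce, de

giving chain groups C_0 ≅ Z^5, C_1 ≅ Z^5.

Boundary ∂_1: C_1 → C_0 maps an edge to its endpoints' difference, ∂[p,q] = q − p.
The resulting 5×5 matrix has rank 4, and its Smith normal form has invariant factors (1,1,1,1).

Computing H_k = (kernel of ∂_k) / (image of ∂_{k+1}):

  H_0: rank C_0 − rank ∂_1 = 5 − 4 = 1, and the invariant factors of ∂_1 are all 1, so H_0 ≅ Z.
  H_1: rank ker ∂_1 − rank ∂_2 = (5 − 4) − 0 = 1, and there is no ∂_2, so H_1 ≅ Z.

As a check, the Euler characteristic is 5 − 5 = 0, which agrees with 1 − 1 = 0.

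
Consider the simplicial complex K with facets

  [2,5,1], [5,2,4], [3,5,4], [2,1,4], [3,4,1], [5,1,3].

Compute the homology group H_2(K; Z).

We work with the vertex ordering 1 < 2 < 3 < 4 < 5. The simplices of K, each written with vertices in increasing order, are:

  0-simplices (5): [1], [2], [3], [4], [5]
  1-simplices (9): [1,2], [1,3], [1,4], [1,5], [2,4], [2,5], [3,4], [3,5], [4,5]
  2-simplices (6): [1,2,4], [1,2,5], [1,3,4], [1,3,5], [2,4,5], [3,4,5]

so the chain groups are C_0 ≅ Z^5, C_1 ≅ Z^9, C_2 ≅ Z^6.

∂_1: C_1 → C_0 is given by ∂[p,q] = [q] − [p]. For instance
  ∂[2,5] = [5] − [2].
The 5×9 boundary matrix has rank 4 and Smith normal form diag(1,1,1,1).

The boundary map ∂_2: C_2 → C_1 acts by ∂[p,q,r] = [q,r] − [p,r] + [p,q]. For instance
  ∂[3,4,5] = [4,5] − [3,5] + [3,4],
  ∂[1,3,4] = [3,4] − [1,4] + [1,3].
The 9×6 boundary matrix has rank 5 and Smith normal form diag(1,1,1,1,1).

Computing H_k = (kernel of ∂_k) / (image of ∂_{k+1}):

  H_2: rank ker ∂_2 − rank ∂_3 = (6 − 5) − 0 = 1, and there is no ∂_3, so H_2 = Z.

H_2 ≅ Z.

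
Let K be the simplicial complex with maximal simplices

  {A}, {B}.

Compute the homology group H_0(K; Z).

H_0 ≅ Z^2.

We work with the vertex ordering A < B. The simplices of K, each written with vertices in increasing order, are:

  0-simplices (2): A, B

Hence C_0 ≅ Z^2.

From H_k ≅ ker(∂_k) / im(∂_{k+1}) we obtain:

  H_0: rank C_0 − rank ∂_1 = 2 − 0 = 2, and there is no ∂_1, so H_0 ≅ Z^2.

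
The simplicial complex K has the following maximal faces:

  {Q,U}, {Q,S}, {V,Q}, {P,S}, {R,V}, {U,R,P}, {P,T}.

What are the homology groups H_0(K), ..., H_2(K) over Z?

H_0 = Z,  H_1 = Z^2,  H_2 = 0.

Take the total order P < Q < R < S < T < U < V on the vertex set. Then K (dimension 2) consists of the simplices:

  0-simplices (7): P, Q, R, S, T, U, V
  1-simplices (9): PR, PS, PT, PU, QS, QU, QV, RU, RV
  2-simplices (1): PRU

giving chain groups C_0 ≅ Z^7, C_1 ≅ Z^9, C_2 ≅ Z^1.

Boundary ∂_1: C_1 → C_0 maps an edge to its endpoints' difference, ∂[p,q] = q − p.
The resulting 7×9 matrix has rank 6, and its Smith normal form has invariant factors (1,1,1,1,1,1).

The boundary map ∂_2: C_2 → C_1 maps a triangle to the signed sum of its edges. For instance
  ∂PRU = RU − PU + PR.
As a 9×1 matrix over Z this has rank 1, with invariant factors (1).

Reading off H_k = ker ∂_k / im ∂_{k+1}:

  H_0: rank C_0 − rank ∂_1 = 7 − 6 = 1, and the invariant factors of ∂_1 are all 1, so H_0 ≅ Z.
  H_1: rank ker ∂_1 − rank ∂_2 = (9 − 6) − 1 = 2, and the invariant factors of ∂_2 are all 1, so H_1 ≅ Z^2.
  H_2: rank ker ∂_2 − rank ∂_3 = (1 − 1) − 0 = 0, and there is no ∂_3, so H_2 ≅ 0.

As a check, the Euler characteristic is 7 − 9 + 1 = -1, which agrees with 1 − 2 + 0 = -1.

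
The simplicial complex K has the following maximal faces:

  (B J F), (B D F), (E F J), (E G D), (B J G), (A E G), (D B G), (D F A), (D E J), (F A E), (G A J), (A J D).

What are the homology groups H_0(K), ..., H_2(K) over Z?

Fix the vertex order A < B < D < E < F < G < J and write every simplex with vertices in increasing order. Then dim K = 2 and the simplices of K are:

  0-simplices (7): A, B, D, E, F, G, J
  1-simplices (18): AD, AE, AF, AG, AJ, BD, BF, BG, BJ, DE, DF, DG, DJ, EF, EG, EJ, FJ, GJ
  2-simplices (12): ADF, ADJ, AEF, AEG, AGJ, BDF, BDG, BFJ, BGJ, DEG, DEJ, EFJ

Hence C_0 ≅ Z^7, C_1 ≅ Z^18, C_2 ≅ Z^12.

∂_1: C_1 → C_0 maps an edge to its endpoints' difference, ∂[p,q] = q − p. For instance
  ∂AJ = J − A.
The 7×18 boundary matrix has rank 6 and Smith normal form diag(1,1,1,1,1,1).

The boundary map ∂_2: C_2 → C_1 maps a triangle to the signed sum of its edges. For instance
  ∂AEF = EF − AF + AE,
  ∂EFJ = FJ − EJ + EF.
The resulting 18×12 matrix has rank 12, and its Smith normal form has invariant factors (1,1,1,1,1,1,1,1,1,1,1,2).

Reading off H_k = ker ∂_k / im ∂_{k+1}:

  H_0: rank C_0 − rank ∂_1 = 7 − 6 = 1, and the invariant factors of ∂_1 are all 1, so H_0 ≅ Z.
  H_1: rank ker ∂_1 − rank ∂_2 = (18 − 6) − 12 = 0, and ∂_2 has invariant factor 2 > 1, so H_1 ≅ Z_2.
  H_2: rank ker ∂_2 − rank ∂_3 = (12 − 12) − 0 = 0, and there is no ∂_3, so H_2 ≅ 0.

As a check, the Euler characteristic is 7 − 18 + 12 = 1, which agrees with 1 − 0 + 0 = 1.

H_0 ≅ Z,  H_1 ≅ Z_2,  H_2 = 0.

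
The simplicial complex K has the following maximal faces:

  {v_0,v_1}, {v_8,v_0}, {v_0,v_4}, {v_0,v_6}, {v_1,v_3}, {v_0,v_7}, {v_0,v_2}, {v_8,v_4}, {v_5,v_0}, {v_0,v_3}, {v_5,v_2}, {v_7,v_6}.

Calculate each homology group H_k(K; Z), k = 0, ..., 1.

H_0 ≅ Z,  H_1 ≅ Z^4.

Take the total order v_0 < v_1 < v_2 < v_3 < v_4 < v_5 < v_6 < v_7 < v_8 on the vertex set. Then K (dimension 1) consists of the simplices:

  0-simplices (9): [v_0], [v_1], [v_2], [v_3], [v_4], [v_5], [v_6], [v_7], [v_8]
  1-simplices (12): [v_0,v_1], [v_0,v_2], [v_0,v_3], [v_0,v_4], [v_0,v_5], [v_0,v_6], [v_0,v_7], [v_0,v_8], [v_1,v_3], [v_2,v_5], [v_4,v_8], [v_6,v_7]

Hence C_0 ≅ Z^9, C_1 ≅ Z^12.

∂_1: C_1 → C_0 maps an edge to its endpoints' difference, ∂[p,q] = q − p. For instance
  ∂[v_0,v_5] = [v_5] − [v_0].
The resulting 9×12 matrix has rank 8, and its Smith normal form has invariant factors (1,1,1,1,1,1,1,1).

From H_k ≅ ker(∂_k) / im(∂_{k+1}) we obtain:

  H_0: rank C_0 − rank ∂_1 = 9 − 8 = 1, and the invariant factors of ∂_1 are all 1, so H_0 = Z.
  H_1: rank ker ∂_1 − rank ∂_2 = (12 − 8) − 0 = 4, and there is no ∂_2, so H_1 = Z^4.

(K is a triangulation of a wedge of 4 circles.)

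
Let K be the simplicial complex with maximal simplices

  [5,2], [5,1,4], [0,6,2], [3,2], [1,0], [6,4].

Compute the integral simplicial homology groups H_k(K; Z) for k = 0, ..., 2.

K has 7 vertices, 10 edges, 2 triangles.
rank ∂_0 = 0, rank ∂_1 = 6 ⇒ b_0 = 7 − 0 − 6 = 1; all invariant factors of ∂_1 are 1 so no torsion. So H_0 ≅ Z.
rank ∂_1 = 6, rank ∂_2 = 2 ⇒ b_1 = 10 − 6 − 2 = 2; all invariant factors of ∂_2 are 1 so no torsion. So H_1 ≅ Z^2.
rank ∂_2 = 2, rank ∂_3 = 0 ⇒ b_2 = 2 − 2 − 0 = 0. So H_2 ≅ 0.

H_0 ≅ Z,  H_1 ≅ Z^2,  H_2 = 0.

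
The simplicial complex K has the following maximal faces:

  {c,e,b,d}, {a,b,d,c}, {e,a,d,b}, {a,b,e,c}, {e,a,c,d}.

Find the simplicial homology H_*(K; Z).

Fix the vertex order a < b < c < d < e and write every simplex with vertices in increasing order. Then dim K = 3 and the simplices of K are:

  0-simplices (5): a, b, c, d, e
  1-simplices (10): ab, ac, ad, ae, bc, bd, be, cd, ce, de
  2-simplices (10): abc, abd, abe, acd, ace, ade, bcd, bce, bde, cde
  3-simplices (5): abcd, abce, abde, acde, bcde

so the chain groups are C_0 ≅ Z^5, C_1 ≅ Z^10, C_2 ≅ Z^10, C_3 ≅ Z^5.

∂_1: C_1 → C_0 sends each edge [p,q] (with p < q) to q − p.
The resulting 5×10 matrix has rank 4, and its Smith normal form has invariant factors (1,1,1,1).

∂_2: C_2 → C_1 maps a triangle to the signed sum of its edges. For instance
  ∂bce = ce − be + bc,
  ∂ace = ce − ae + ac.
The 10×10 boundary matrix has rank 6 and Smith normal form diag(1,1,1,1,1,1).

The boundary map ∂_3: C_3 → C_2 sends each 3-simplex σ to the alternating sum Σ_i (−1)^i (σ with its i-th vertex removed). For instance
  ∂abce = bce − ace + abe − abc,
  ∂bcde = cde − bde + bce − bcd.
This gives a 10×5 integer matrix of rank 4; reducing to Smith normal form yields diagonal entries (1,1,1,1).

Computing H_k = (kernel of ∂_k) / (image of ∂_{k+1}):

  H_0: rank C_0 − rank ∂_1 = 5 − 4 = 1, and the invariant factors of ∂_1 are all 1, so H_0 = Z.
  H_1: rank ker ∂_1 − rank ∂_2 = (10 − 4) − 6 = 0, and the invariant factors of ∂_2 are all 1, so H_1 = 0.
  H_2: rank ker ∂_2 − rank ∂_3 = (10 − 6) − 4 = 0, and the invariant factors of ∂_3 are all 1, so H_2 = 0.
  H_3: rank ker ∂_3 − rank ∂_4 = (5 − 4) − 0 = 1, and there is no ∂_4, so H_3 = Z.

H_0 ≅ Z,  H_1 = 0,  H_2 = 0,  H_3 ≅ Z.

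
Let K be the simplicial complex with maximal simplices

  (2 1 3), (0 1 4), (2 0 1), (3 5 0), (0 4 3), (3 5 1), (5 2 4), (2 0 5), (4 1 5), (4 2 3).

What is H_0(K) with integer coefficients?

Order the vertices as 0 < 1 < 2 < 3 < 4 < 5. Listing each simplex with vertices in this order, K has dimension 2 with simplices:

  0-simplices (6): [0], [1], [2], [3], [4], [5]
  1-simplices (15): [0,1], [0,2], [0,3], [0,4], [0,5], [1,2], [1,3], [1,4], [1,5], [2,3], [2,4], [2,5], [3,4], [3,5], [4,5]
  2-simplices (10): [0,1,2], [0,1,4], [0,2,5], [0,3,4], [0,3,5], [1,2,3], [1,3,5], [1,4,5], [2,3,4], [2,4,5]

Hence C_0 ≅ Z^6, C_1 ≅ Z^15, C_2 ≅ Z^10.

∂_1: C_1 → C_0 is given by ∂[p,q] = [q] − [p]. For instance
  ∂[1,4] = [4] − [1].
The resulting 6×15 matrix has rank 5, and its Smith normal form has invariant factors (1,1,1,1,1).

∂_2: C_2 → C_1 sends each 2-simplex [p,q,r] to [q,r] − [p,r] + [p,q]. For instance
  ∂[2,3,4] = [3,4] − [2,4] + [2,3],
  ∂[2,4,5] = [4,5] − [2,5] + [2,4].
This gives a 15×10 integer matrix of rank 10; reducing to Smith normal form yields diagonal entries (1,1,1,1,1,1,1,1,1,2).

Reading off H_k = ker ∂_k / im ∂_{k+1}:

  H_0: rank C_0 − rank ∂_1 = 6 − 5 = 1, and the invariant factors of ∂_1 are all 1, so H_0 ≅ Z.

H_0 ≅ Z.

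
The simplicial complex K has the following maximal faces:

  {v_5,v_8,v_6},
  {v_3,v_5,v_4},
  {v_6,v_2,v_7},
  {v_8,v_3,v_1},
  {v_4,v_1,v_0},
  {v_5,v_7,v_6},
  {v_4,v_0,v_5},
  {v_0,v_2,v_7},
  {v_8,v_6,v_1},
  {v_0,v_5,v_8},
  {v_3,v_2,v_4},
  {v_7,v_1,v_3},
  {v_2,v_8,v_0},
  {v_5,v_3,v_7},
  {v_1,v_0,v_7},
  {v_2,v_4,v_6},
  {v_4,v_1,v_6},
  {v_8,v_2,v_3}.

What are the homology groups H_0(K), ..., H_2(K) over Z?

H_0 = Z,  H_1 = Z^2,  H_2 = Z.

We work with the vertex ordering v_0 < v_1 < v_2 < v_3 < v_4 < v_5 < v_6 < v_7 < v_8. The simplices of K, each written with vertices in increasing order, are:

  0-simplices (9): [v_0], [v_1], [v_2], [v_3], [v_4], [v_5], [v_6], [v_7], [v_8]
  1-simplices (27): (27 of them)
  2-simplices (18): (18 of them)

Hence C_0 ≅ Z^9, C_1 ≅ Z^27, C_2 ≅ Z^18.

The boundary map ∂_1: C_1 → C_0 sends each edge [p,q] (with p < q) to q − p.
The 9×27 boundary matrix has rank 8 and Smith normal form diag(1,1,1,1,1,1,1,1).

Boundary ∂_2: C_2 → C_1 acts by ∂[p,q,r] = [q,r] − [p,r] + [p,q]. For instance
  ∂[v_0,v_1,v_7] = [v_1,v_7] − [v_0,v_7] + [v_0,v_1],
  ∂[v_0,v_2,v_7] = [v_2,v_7] − [v_0,v_7] + [v_0,v_2].
The 27×18 boundary matrix has rank 17 and Smith normal form diag(1,1,1,1,1,1,1,1,1,1,1,1,1,1,1,1,1).

From H_k ≅ ker(∂_k) / im(∂_{k+1}) we obtain:

  H_0: rank C_0 − rank ∂_1 = 9 − 8 = 1, and the invariant factors of ∂_1 are all 1, so H_0 ≅ Z.
  H_1: rank ker ∂_1 − rank ∂_2 = (27 − 8) − 17 = 2, and the invariant factors of ∂_2 are all 1, so H_1 ≅ Z^2.
  H_2: rank ker ∂_2 − rank ∂_3 = (18 − 17) − 0 = 1, and there is no ∂_3, so H_2 ≅ Z.

As a check, the Euler characteristic is 9 − 27 + 18 = 0, which agrees with 1 − 2 + 1 = 0.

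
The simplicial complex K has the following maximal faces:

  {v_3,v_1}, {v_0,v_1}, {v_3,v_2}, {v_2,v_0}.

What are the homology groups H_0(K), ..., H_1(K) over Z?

Take the total order v_0 < v_1 < v_2 < v_3 on the vertex set. Then K (dimension 1) consists of the simplices:

  0-simplices (4): [v_0], [v_1], [v_2], [v_3]
  1-simplices (4): [v_0,v_1], [v_0,v_2], [v_1,v_3], [v_2,v_3]

giving chain groups C_0 ≅ Z^4, C_1 ≅ Z^4.

The boundary map ∂_1: C_1 → C_0 sends each edge [p,q] (with p < q) to q − p.
As a 4×4 matrix over Z this has rank 3, with invariant factors (1,1,1).

Computing H_k = (kernel of ∂_k) / (image of ∂_{k+1}):

  H_0: rank C_0 − rank ∂_1 = 4 − 3 = 1, and the invariant factors of ∂_1 are all 1, so H_0 = Z.
  H_1: rank ker ∂_1 − rank ∂_2 = (4 − 3) − 0 = 1, and there is no ∂_2, so H_1 = Z.

As a check, the Euler characteristic is 4 − 4 = 0, which agrees with 1 − 1 = 0.

H_0 = Z,  H_1 = Z.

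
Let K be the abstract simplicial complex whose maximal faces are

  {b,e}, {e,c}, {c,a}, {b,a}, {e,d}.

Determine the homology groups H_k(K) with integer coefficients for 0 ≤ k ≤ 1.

H_0 ≅ Z,  H_1 ≅ Z.

Take the total order a < b < c < d < e on the vertex set. Then K (dimension 1) consists of the simplices:

  0-simplices (5): a, b, c, d, e
  1-simplices (5): ab, ac, be, ce, de

Hence C_0 ≅ Z^5, C_1 ≅ Z^5.

∂_1: C_1 → C_0 maps an edge to its endpoints' difference, ∂[p,q] = q − p. For instance
  ∂ce = e − c.
The resulting 5×5 matrix has rank 4, and its Smith normal form has invariant factors (1,1,1,1).

From H_k ≅ ker(∂_k) / im(∂_{k+1}) we obtain:

  H_0: rank C_0 − rank ∂_1 = 5 − 4 = 1, and the invariant factors of ∂_1 are all 1, so H_0 = Z.
  H_1: rank ker ∂_1 − rank ∂_2 = (5 − 4) − 0 = 1, and there is no ∂_2, so H_1 = Z.

As a check, the Euler characteristic is 5 − 5 = 0, which agrees with 1 − 1 = 0.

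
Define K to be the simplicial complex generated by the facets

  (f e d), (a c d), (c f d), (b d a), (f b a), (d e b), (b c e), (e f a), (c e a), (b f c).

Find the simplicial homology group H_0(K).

H_0 = Z.

K has 6 vertices, 15 edges, 10 triangles.
rank ∂_0 = 0, rank ∂_1 = 5 ⇒ b_0 = 6 − 0 − 5 = 1; all invariant factors of ∂_1 are 1 so no torsion. So H_0 ≅ Z.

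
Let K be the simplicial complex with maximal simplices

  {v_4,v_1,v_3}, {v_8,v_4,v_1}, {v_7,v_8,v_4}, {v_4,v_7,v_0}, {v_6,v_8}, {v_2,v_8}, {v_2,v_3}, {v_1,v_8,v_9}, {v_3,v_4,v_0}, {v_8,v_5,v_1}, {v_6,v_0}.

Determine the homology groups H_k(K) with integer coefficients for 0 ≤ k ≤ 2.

H_0 = Z,  H_1 = Z^2,  H_2 = 0.

Fix the vertex order v_0 < v_1 < v_2 < v_3 < v_4 < v_5 < v_6 < v_7 < v_8 < v_9 and write every simplex with vertices in increasing order. Then dim K = 2 and the simplices of K are:

  0-simplices (10): [v_0], [v_1], [v_2], [v_3], [v_4], [v_5], [v_6], [v_7], [v_8], [v_9]
  1-simplices (18): (18 of them)
  2-simplices (7): [v_0,v_3,v_4], [v_0,v_4,v_7], [v_1,v_3,v_4], [v_1,v_4,v_8], [v_1,v_5,v_8], [v_1,v_8,v_9], [v_4,v_7,v_8]

Hence C_0 ≅ Z^10, C_1 ≅ Z^18, C_2 ≅ Z^7.

∂_1: C_1 → C_0 sends each edge [p,q] (with p < q) to q − p. For instance
  ∂[v_0,v_3] = [v_3] − [v_0].
As a 10×18 matrix over Z this has rank 9, with invariant factors (1,1,1,1,1,1,1,1,1).

The boundary map ∂_2: C_2 → C_1 acts by ∂[p,q,r] = [q,r] − [p,r] + [p,q]. For instance
  ∂[v_1,v_4,v_8] = [v_4,v_8] − [v_1,v_8] + [v_1,v_4],
  ∂[v_1,v_3,v_4] = [v_3,v_4] − [v_1,v_4] + [v_1,v_3].
The 18×7 boundary matrix has rank 7 and Smith normal form diag(1,1,1,1,1,1,1).

Computing H_k = (kernel of ∂_k) / (image of ∂_{k+1}):

  H_0: rank C_0 − rank ∂_1 = 10 − 9 = 1, and the invariant factors of ∂_1 are all 1, so H_0 = Z.
  H_1: rank ker ∂_1 − rank ∂_2 = (18 − 9) − 7 = 2, and the invariant factors of ∂_2 are all 1, so H_1 = Z^2.
  H_2: rank ker ∂_2 − rank ∂_3 = (7 − 7) − 0 = 0, and there is no ∂_3, so H_2 = 0.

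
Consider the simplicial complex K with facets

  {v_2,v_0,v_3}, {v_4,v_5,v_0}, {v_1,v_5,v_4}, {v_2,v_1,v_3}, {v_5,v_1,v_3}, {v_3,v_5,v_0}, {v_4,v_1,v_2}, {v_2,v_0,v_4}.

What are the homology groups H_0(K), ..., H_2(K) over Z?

We work with the vertex ordering v_0 < v_1 < v_2 < v_3 < v_4 < v_5. The simplices of K, each written with vertices in increasing order, are:

  0-simplices (6): [v_0], [v_1], [v_2], [v_3], [v_4], [v_5]
  1-simplices (12): [v_0,v_2], [v_0,v_3], [v_0,v_4], [v_0,v_5], [v_1,v_2], [v_1,v_3], [v_1,v_4], [v_1,v_5], [v_2,v_3], [v_2,v_4], [v_3,v_5], [v_4,v_5]
  2-simplices (8): [v_0,v_2,v_3], [v_0,v_2,v_4], [v_0,v_3,v_5], [v_0,v_4,v_5], [v_1,v_2,v_3], [v_1,v_2,v_4], [v_1,v_3,v_5], [v_1,v_4,v_5]

so the chain groups are C_0 ≅ Z^6, C_1 ≅ Z^12, C_2 ≅ Z^8.

∂_1: C_1 → C_0 is given by ∂[p,q] = [q] − [p]. For instance
  ∂[v_3,v_5] = [v_5] − [v_3].
The 6×12 boundary matrix has rank 5 and Smith normal form diag(1,1,1,1,1).

∂_2: C_2 → C_1 sends each 2-simplex [p,q,r] to [q,r] − [p,r] + [p,q]. For instance
  ∂[v_1,v_2,v_4] = [v_2,v_4] − [v_1,v_4] + [v_1,v_2],
  ∂[v_0,v_2,v_4] = [v_2,v_4] − [v_0,v_4] + [v_0,v_2].
As a 12×8 matrix over Z this has rank 7, with invariant factors (1,1,1,1,1,1,1).

Reading off H_k = ker ∂_k / im ∂_{k+1}:

  H_0: rank C_0 − rank ∂_1 = 6 − 5 = 1, and the invariant factors of ∂_1 are all 1, so H_0 = Z.
  H_1: rank ker ∂_1 − rank ∂_2 = (12 − 5) − 7 = 0, and the invariant factors of ∂_2 are all 1, so H_1 = 0.
  H_2: rank ker ∂_2 − rank ∂_3 = (8 − 7) − 0 = 1, and there is no ∂_3, so H_2 = Z.

H_0 = Z,  H_1 = 0,  H_2 = Z.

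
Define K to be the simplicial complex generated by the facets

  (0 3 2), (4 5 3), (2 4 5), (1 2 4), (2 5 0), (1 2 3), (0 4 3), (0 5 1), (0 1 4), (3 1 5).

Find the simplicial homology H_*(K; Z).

Fix the vertex order 0 < 1 < 2 < 3 < 4 < 5 and write every simplex with vertices in increasing order. Then dim K = 2 and the simplices of K are:

  0-simplices (6): [0], [1], [2], [3], [4], [5]
  1-simplices (15): [0,1], [0,2], [0,3], [0,4], [0,5], [1,2], [1,3], [1,4], [1,5], [2,3], [2,4], [2,5], [3,4], [3,5], [4,5]
  2-simplices (10): [0,1,4], [0,1,5], [0,2,3], [0,2,5], [0,3,4], [1,2,3], [1,2,4], [1,3,5], [2,4,5], [3,4,5]

giving chain groups C_0 ≅ Z^6, C_1 ≅ Z^15, C_2 ≅ Z^10.

∂_1: C_1 → C_0 is given by ∂[p,q] = [q] − [p]. For instance
  ∂[2,3] = [3] − [2].
As a 6×15 matrix over Z this has rank 5, with invariant factors (1,1,1,1,1).

∂_2: C_2 → C_1 acts by ∂[p,q,r] = [q,r] − [p,r] + [p,q]. For instance
  ∂[0,3,4] = [3,4] − [0,4] + [0,3],
  ∂[1,2,3] = [2,3] − [1,3] + [1,2].
This gives a 15×10 integer matrix of rank 10; reducing to Smith normal form yields diagonal entries (1,1,1,1,1,1,1,1,1,2).

Computing H_k = (kernel of ∂_k) / (image of ∂_{k+1}):

  H_0: rank C_0 − rank ∂_1 = 6 − 5 = 1, and the invariant factors of ∂_1 are all 1, so H_0 ≅ Z.
  H_1: rank ker ∂_1 − rank ∂_2 = (15 − 5) − 10 = 0, and ∂_2 has invariant factor 2 > 1, so H_1 ≅ Z_2.
  H_2: rank ker ∂_2 − rank ∂_3 = (10 − 10) − 0 = 0, and there is no ∂_3, so H_2 ≅ 0.

As a check, the Euler characteristic is 6 − 15 + 10 = 1, which agrees with 1 − 0 + 0 = 1.

H_0 ≅ Z,  H_1 ≅ Z_2,  H_2 = 0.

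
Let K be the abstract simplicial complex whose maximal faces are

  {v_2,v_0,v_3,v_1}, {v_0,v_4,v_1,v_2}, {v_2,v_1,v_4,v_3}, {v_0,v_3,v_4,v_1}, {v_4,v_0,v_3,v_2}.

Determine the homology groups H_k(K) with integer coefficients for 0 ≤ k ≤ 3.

H_0 ≅ Z,  H_1 = 0,  H_2 = 0,  H_3 ≅ Z.

We work with the vertex ordering v_0 < v_1 < v_2 < v_3 < v_4. The simplices of K, each written with vertices in increasing order, are:

  0-simplices (5): [v_0], [v_1], [v_2], [v_3], [v_4]
  1-simplices (10): [v_0,v_1], [v_0,v_2], [v_0,v_3], [v_0,v_4], [v_1,v_2], [v_1,v_3], [v_1,v_4], [v_2,v_3], [v_2,v_4], [v_3,v_4]
  2-simplices (10): [v_0,v_1,v_2], [v_0,v_1,v_3], [v_0,v_1,v_4], [v_0,v_2,v_3], [v_0,v_2,v_4], [v_0,v_3,v_4], [v_1,v_2,v_3], [v_1,v_2,v_4], [v_1,v_3,v_4], [v_2,v_3,v_4]
  3-simplices (5): [v_0,v_1,v_2,v_3], [v_0,v_1,v_2,v_4], [v_0,v_1,v_3,v_4], [v_0,v_2,v_3,v_4], [v_1,v_2,v_3,v_4]

so the chain groups are C_0 ≅ Z^5, C_1 ≅ Z^10, C_2 ≅ Z^10, C_3 ≅ Z^5.

The boundary map ∂_1: C_1 → C_0 maps an edge to its endpoints' difference, ∂[p,q] = q − p. For instance
  ∂[v_1,v_2] = [v_2] − [v_1].
As a 5×10 matrix over Z this has rank 4, with invariant factors (1,1,1,1).

∂_2: C_2 → C_1 maps a triangle to the signed sum of its edges. For instance
  ∂[v_0,v_1,v_3] = [v_1,v_3] − [v_0,v_3] + [v_0,v_1],
  ∂[v_1,v_2,v_4] = [v_2,v_4] − [v_1,v_4] + [v_1,v_2].
The resulting 10×10 matrix has rank 6, and its Smith normal form has invariant factors (1,1,1,1,1,1).

The boundary map ∂_3: C_3 → C_2 sends each 3-simplex σ to the alternating sum Σ_i (−1)^i (σ with its i-th vertex removed). For instance
  ∂[v_1,v_2,v_3,v_4] = [v_2,v_3,v_4] − [v_1,v_3,v_4] + [v_1,v_2,v_4] − [v_1,v_2,v_3],
  ∂[v_0,v_1,v_3,v_4] = [v_1,v_3,v_4] − [v_0,v_3,v_4] + [v_0,v_1,v_4] − [v_0,v_1,v_3].
The 10×5 boundary matrix has rank 4 and Smith normal form diag(1,1,1,1).

From H_k ≅ ker(∂_k) / im(∂_{k+1}) we obtain:

  H_0: rank C_0 − rank ∂_1 = 5 − 4 = 1, and the invariant factors of ∂_1 are all 1, so H_0 = Z.
  H_1: rank ker ∂_1 − rank ∂_2 = (10 − 4) − 6 = 0, and the invariant factors of ∂_2 are all 1, so H_1 = 0.
  H_2: rank ker ∂_2 − rank ∂_3 = (10 − 6) − 4 = 0, and the invariant factors of ∂_3 are all 1, so H_2 = 0.
  H_3: rank ker ∂_3 − rank ∂_4 = (5 − 4) − 0 = 1, and there is no ∂_4, so H_3 = Z.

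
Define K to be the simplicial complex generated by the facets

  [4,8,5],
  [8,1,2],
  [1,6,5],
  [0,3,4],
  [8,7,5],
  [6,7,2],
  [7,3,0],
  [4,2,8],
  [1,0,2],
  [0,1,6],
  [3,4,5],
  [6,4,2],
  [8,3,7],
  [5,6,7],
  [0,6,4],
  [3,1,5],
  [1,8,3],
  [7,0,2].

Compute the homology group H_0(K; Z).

Take the total order 0 < 1 < 2 < 3 < 4 < 5 < 6 < 7 < 8 on the vertex set. Then K (dimension 2) consists of the simplices:

  0-simplices (9): [0], [1], [2], [3], [4], [5], [6], [7], [8]
  1-simplices (27): (27 of them)
  2-simplices (18): [0,1,2], [0,1,6], [0,2,7], [0,3,4], [0,3,7], [0,4,6], [1,2,8], [1,3,5], [1,3,8], [1,5,6], [2,4,6], [2,4,8], [2,6,7], [3,4,5], [3,7,8], [4,5,8], [5,6,7], [5,7,8]

giving chain groups C_0 ≅ Z^9, C_1 ≅ Z^27, C_2 ≅ Z^18.

Boundary ∂_1: C_1 → C_0 sends each edge [p,q] (with p < q) to q − p. For instance
  ∂[4,8] = [8] − [4].
The resulting 9×27 matrix has rank 8, and its Smith normal form has invariant factors (1,1,1,1,1,1,1,1).

The boundary map ∂_2: C_2 → C_1 acts by ∂[p,q,r] = [q,r] − [p,r] + [p,q]. For instance
  ∂[3,7,8] = [7,8] − [3,8] + [3,7],
  ∂[2,4,8] = [4,8] − [2,8] + [2,4].
This gives a 27×18 integer matrix of rank 18; reducing to Smith normal form yields diagonal entries (1,1,1,1,1,1,1,1,1,1,1,1,1,1,1,1,1,2).

From H_k ≅ ker(∂_k) / im(∂_{k+1}) we obtain:

  H_0: rank C_0 − rank ∂_1 = 9 − 8 = 1, and the invariant factors of ∂_1 are all 1, so H_0 = Z.

H_0 = Z.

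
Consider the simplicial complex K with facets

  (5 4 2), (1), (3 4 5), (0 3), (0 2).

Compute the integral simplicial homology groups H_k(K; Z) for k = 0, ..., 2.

H_0 = Z^2,  H_1 = Z,  H_2 = 0.

Take the total order 0 < 1 < 2 < 3 < 4 < 5 on the vertex set. Then K (dimension 2) consists of the simplices:

  0-simplices (6): [0], [1], [2], [3], [4], [5]
  1-simplices (7): [0,2], [0,3], [2,4], [2,5], [3,4], [3,5], [4,5]
  2-simplices (2): [2,4,5], [3,4,5]

so the chain groups are C_0 ≅ Z^6, C_1 ≅ Z^7, C_2 ≅ Z^2.

∂_1: C_1 → C_0 maps an edge to its endpoints' difference, ∂[p,q] = q − p.
As a 6×7 matrix over Z this has rank 4, with invariant factors (1,1,1,1).

∂_2: C_2 → C_1 maps a triangle to the signed sum of its edges. For instance
  ∂[2,4,5] = [4,5] − [2,5] + [2,4],
  ∂[3,4,5] = [4,5] − [3,5] + [3,4].
The 7×2 boundary matrix has rank 2 and Smith normal form diag(1,1).

Computing H_k = (kernel of ∂_k) / (image of ∂_{k+1}):

  H_0: rank C_0 − rank ∂_1 = 6 − 4 = 2, and the invariant factors of ∂_1 are all 1, so H_0 = Z^2.
  H_1: rank ker ∂_1 − rank ∂_2 = (7 − 4) − 2 = 1, and the invariant factors of ∂_2 are all 1, so H_1 = Z.
  H_2: rank ker ∂_2 − rank ∂_3 = (2 − 2) − 0 = 0, and there is no ∂_3, so H_2 = 0.

As a check, the Euler characteristic is 6 − 7 + 2 = 1, which agrees with 2 − 1 + 0 = 1.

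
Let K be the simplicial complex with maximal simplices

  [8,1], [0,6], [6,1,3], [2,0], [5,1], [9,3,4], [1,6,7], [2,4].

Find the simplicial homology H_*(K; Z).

Order the vertices as 0 < 1 < 2 < 3 < 4 < 5 < 6 < 7 < 8 < 9. Listing each simplex with vertices in this order, K has dimension 2 with simplices:

  0-simplices (10): [0], [1], [2], [3], [4], [5], [6], [7], [8], [9]
  1-simplices (13): [0,2], [0,6], [1,3], [1,5], [1,6], [1,7], [1,8], [2,4], [3,4], [3,6], [3,9], [4,9], [6,7]
  2-simplices (3): [1,3,6], [1,6,7], [3,4,9]

giving chain groups C_0 ≅ Z^10, C_1 ≅ Z^13, C_2 ≅ Z^3.

∂_1: C_1 → C_0 maps an edge to its endpoints' difference, ∂[p,q] = q − p.
The 10×13 boundary matrix has rank 9 and Smith normal form diag(1,1,1,1,1,1,1,1,1).

∂_2: C_2 → C_1 sends each 2-simplex [p,q,r] to [q,r] − [p,r] + [p,q]. For instance
  ∂[1,3,6] = [3,6] − [1,6] + [1,3],
  ∂[3,4,9] = [4,9] − [3,9] + [3,4].
This gives a 13×3 integer matrix of rank 3; reducing to Smith normal form yields diagonal entries (1,1,1).

Now H_k = ker ∂_k / im ∂_{k+1}, so:

  H_0: rank C_0 − rank ∂_1 = 10 − 9 = 1, and the invariant factors of ∂_1 are all 1, so H_0 ≅ Z.
  H_1: rank ker ∂_1 − rank ∂_2 = (13 − 9) − 3 = 1, and the invariant factors of ∂_2 are all 1, so H_1 ≅ Z.
  H_2: rank ker ∂_2 − rank ∂_3 = (3 − 3) − 0 = 0, and there is no ∂_3, so H_2 ≅ 0.

H_0 = Z,  H_1 = Z,  H_2 = 0.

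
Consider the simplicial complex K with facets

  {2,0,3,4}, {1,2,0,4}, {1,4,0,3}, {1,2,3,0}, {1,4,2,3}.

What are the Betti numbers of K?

Fix the vertex order 0 < 1 < 2 < 3 < 4 and write every simplex with vertices in increasing order. Then dim K = 3 and the simplices of K are:

  0-simplices (5): [0], [1], [2], [3], [4]
  1-simplices (10): [0,1], [0,2], [0,3], [0,4], [1,2], [1,3], [1,4], [2,3], [2,4], [3,4]
  2-simplices (10): [0,1,2], [0,1,3], [0,1,4], [0,2,3], [0,2,4], [0,3,4], [1,2,3], [1,2,4], [1,3,4], [2,3,4]
  3-simplices (5): [0,1,2,3], [0,1,2,4], [0,1,3,4], [0,2,3,4], [1,2,3,4]

so the chain groups are C_0 ≅ Z^5, C_1 ≅ Z^10, C_2 ≅ Z^10, C_3 ≅ Z^5.

∂_1: C_1 → C_0 maps an edge to its endpoints' difference, ∂[p,q] = q − p. For instance
  ∂[3,4] = [4] − [3].
The 5×10 boundary matrix has rank 4 and Smith normal form diag(1,1,1,1).

Boundary ∂_2: C_2 → C_1 acts by ∂[p,q,r] = [q,r] − [p,r] + [p,q]. For instance
  ∂[0,1,4] = [1,4] − [0,4] + [0,1],
  ∂[1,2,3] = [2,3] − [1,3] + [1,2].
The 10×10 boundary matrix has rank 6 and Smith normal form diag(1,1,1,1,1,1).

The boundary map ∂_3: C_3 → C_2 sends each 3-simplex σ to the alternating sum Σ_i (−1)^i (σ with its i-th vertex removed). For instance
  ∂[1,2,3,4] = [2,3,4] − [1,3,4] + [1,2,4] − [1,2,3],
  ∂[0,1,3,4] = [1,3,4] − [0,3,4] + [0,1,4] − [0,1,3].
As a 10×5 matrix over Z this has rank 4, with invariant factors (1,1,1,1).

Computing H_k = (kernel of ∂_k) / (image of ∂_{k+1}):

  H_0: rank C_0 − rank ∂_1 = 5 − 4 = 1, and the invariant factors of ∂_1 are all 1, so H_0 ≅ Z.
  H_1: rank ker ∂_1 − rank ∂_2 = (10 − 4) − 6 = 0, and the invariant factors of ∂_2 are all 1, so H_1 ≅ 0.
  H_2: rank ker ∂_2 − rank ∂_3 = (10 − 6) − 4 = 0, and the invariant factors of ∂_3 are all 1, so H_2 ≅ 0.
  H_3: rank ker ∂_3 − rank ∂_4 = (5 − 4) − 0 = 1, and there is no ∂_4, so H_3 ≅ Z.

As a check, the Euler characteristic is 5 − 10 + 10 − 5 = 0, which agrees with 1 − 0 + 0 − 1 = 0.

Hence the Betti numbers are b_0 = 1, b_1 = 0, b_2 = 0, b_3 = 1.

b_0 = 1, b_1 = 0, b_2 = 0, b_3 = 1.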